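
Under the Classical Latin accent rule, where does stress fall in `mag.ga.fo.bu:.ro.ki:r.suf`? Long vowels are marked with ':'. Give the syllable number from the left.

6

Classical Latin: stress the penult if heavy (long vowel or closed), else the antepenult.
Weights: 5 ro L, 6 ki:r H, 7 suf H.
The penult (syllable 6, ki:r) is heavy, so it takes stress.
Stress on syllable 6: mag.ga.fo.bu:.ro.ˈki:r.suf.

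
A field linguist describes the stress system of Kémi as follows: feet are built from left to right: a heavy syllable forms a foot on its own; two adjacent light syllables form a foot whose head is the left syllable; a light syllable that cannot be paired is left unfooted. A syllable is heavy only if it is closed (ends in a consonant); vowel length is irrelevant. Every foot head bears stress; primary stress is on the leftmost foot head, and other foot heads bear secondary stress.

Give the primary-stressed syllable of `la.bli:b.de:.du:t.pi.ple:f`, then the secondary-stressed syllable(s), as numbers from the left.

Weights: 1 la L, 2 bli:b H, 3 de: L, 4 du:t H, 5 pi L, 6 ple:f H.
Parse left to right (heavy = foot alone; LL = one foot; stranded L unfooted): la (ˈbli:b) de: (ˈdu:t) pi (ˈple:f).
Foot heads: 2, 4, 6.
Primary stress on the leftmost head = syllable 2.
Secondary stress on 4, 6: la.ˈbli:b.de:.ˌdu:t.pi.ˌple:f.

primary 2, secondary 4, 6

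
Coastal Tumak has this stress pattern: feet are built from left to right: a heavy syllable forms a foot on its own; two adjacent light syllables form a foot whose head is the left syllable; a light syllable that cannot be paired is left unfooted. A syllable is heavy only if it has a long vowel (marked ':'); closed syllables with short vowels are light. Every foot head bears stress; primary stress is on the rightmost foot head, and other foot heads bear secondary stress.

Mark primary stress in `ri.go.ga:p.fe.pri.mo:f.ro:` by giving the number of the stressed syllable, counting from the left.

Weights: 1 ri L, 2 go L, 3 ga:p H, 4 fe L, 5 pri L, 6 mo:f H, 7 ro: H.
Parse left to right (heavy = foot alone; LL = one foot; stranded L unfooted): (ˈri.go) (ˈga:p) (ˈfe.pri) (ˈmo:f) (ˈro:).
Foot heads: 1, 3, 4, 6, 7.
Primary stress on the rightmost head = syllable 7.
Primary stress: syllable 7 → ri.go.ga:p.fe.pri.mo:f.ˈro:.

7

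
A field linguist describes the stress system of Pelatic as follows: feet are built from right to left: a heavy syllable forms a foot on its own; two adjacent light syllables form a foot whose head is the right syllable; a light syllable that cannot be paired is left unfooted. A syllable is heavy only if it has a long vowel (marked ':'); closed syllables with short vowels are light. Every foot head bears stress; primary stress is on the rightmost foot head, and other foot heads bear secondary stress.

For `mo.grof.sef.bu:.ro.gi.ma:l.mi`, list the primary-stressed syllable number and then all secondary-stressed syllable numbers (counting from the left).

primary 7, secondary 3, 4, 6

Weights: 1 mo L, 2 grof L, 3 sef L, 4 bu: H, 5 ro L, 6 gi L, 7 ma:l H, 8 mi L.
Parse right to left (heavy = foot alone; LL = one foot; stranded L unfooted): mo (grof.ˈsef) (ˈbu:) (ro.ˈgi) (ˈma:l) mi.
Foot heads: 3, 4, 6, 7.
Primary stress on the rightmost head = syllable 7.
Secondary stress on 3, 4, 6: mo.grof.ˌsef.ˌbu:.ro.ˌgi.ˈma:l.mi.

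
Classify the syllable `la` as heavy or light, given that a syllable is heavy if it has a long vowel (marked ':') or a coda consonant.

light

`la`: short vowel, open (no coda). Short vowel, open → light.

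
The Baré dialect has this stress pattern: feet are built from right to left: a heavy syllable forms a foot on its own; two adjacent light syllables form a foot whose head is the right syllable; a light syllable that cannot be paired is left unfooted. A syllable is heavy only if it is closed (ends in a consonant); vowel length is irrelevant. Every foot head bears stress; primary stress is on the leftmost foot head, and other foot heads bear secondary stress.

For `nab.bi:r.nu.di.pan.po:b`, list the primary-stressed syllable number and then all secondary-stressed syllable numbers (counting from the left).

Weights: 1 nab H, 2 bi:r H, 3 nu L, 4 di L, 5 pan H, 6 po:b H.
Parse right to left (heavy = foot alone; LL = one foot; stranded L unfooted): (ˈnab) (ˈbi:r) (nu.ˈdi) (ˈpan) (ˈpo:b).
Foot heads: 1, 2, 4, 5, 6.
Primary stress on the leftmost head = syllable 1.
Secondary stress on 2, 4, 5, 6: ˈnab.ˌbi:r.nu.ˌdi.ˌpan.ˌpo:b.

primary 1, secondary 2, 4, 5, 6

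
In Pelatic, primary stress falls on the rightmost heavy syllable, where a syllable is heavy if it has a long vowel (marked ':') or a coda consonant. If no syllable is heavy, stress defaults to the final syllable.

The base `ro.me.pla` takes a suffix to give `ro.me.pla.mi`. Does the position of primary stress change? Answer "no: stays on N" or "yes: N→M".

Base `ro.me.pla` (3 syllables):
  Weights: 1 ro L, 2 me L, 3 pla L.
  No heavy syllable in the domain; default to the final syllable = syllable 3.
  → primary stress on syllable 3.
Suffixed `ro.me.pla.mi` (4 syllables):
  Weights: 1 ro L, 2 me L, 3 pla L, 4 mi L.
  No heavy syllable in the domain; default to the final syllable = syllable 4.
  → primary stress on syllable 4.

yes: 3→4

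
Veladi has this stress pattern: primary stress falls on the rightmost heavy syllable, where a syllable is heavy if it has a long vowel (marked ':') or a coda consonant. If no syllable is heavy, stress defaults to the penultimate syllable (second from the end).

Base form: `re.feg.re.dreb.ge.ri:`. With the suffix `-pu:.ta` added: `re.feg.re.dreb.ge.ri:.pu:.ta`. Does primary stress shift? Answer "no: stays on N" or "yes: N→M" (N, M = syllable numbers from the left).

yes: 6→7

Base `re.feg.re.dreb.ge.ri:` (6 syllables):
  Weights: 1 re L, 2 feg H, 3 re L, 4 dreb H, 5 ge L, 6 ri: H.
  Heavy syllables in the domain: 2, 4, 6. The rightmost is syllable 6 (ri:).
  → primary stress on syllable 6.
Suffixed `re.feg.re.dreb.ge.ri:.pu:.ta` (8 syllables):
  Weights: 1 re L, 2 feg H, 3 re L, 4 dreb H, 5 ge L, 6 ri: H, 7 pu: H, 8 ta L.
  Heavy syllables in the domain: 2, 4, 6, 7. The rightmost is syllable 7 (pu:).
  → primary stress on syllable 7.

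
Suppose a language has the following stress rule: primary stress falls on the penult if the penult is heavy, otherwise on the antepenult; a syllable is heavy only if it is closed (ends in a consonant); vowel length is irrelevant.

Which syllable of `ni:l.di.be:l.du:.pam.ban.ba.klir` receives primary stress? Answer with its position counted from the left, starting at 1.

6

Weights: 6 ban H, 7 ba L, 8 klir H.
The penult (syllable 7, ba) is light, so stress falls on the antepenult (syllable 6, ban).
Primary stress: syllable 6 → ni:l.di.be:l.du:.pam.ˈban.ba.klir.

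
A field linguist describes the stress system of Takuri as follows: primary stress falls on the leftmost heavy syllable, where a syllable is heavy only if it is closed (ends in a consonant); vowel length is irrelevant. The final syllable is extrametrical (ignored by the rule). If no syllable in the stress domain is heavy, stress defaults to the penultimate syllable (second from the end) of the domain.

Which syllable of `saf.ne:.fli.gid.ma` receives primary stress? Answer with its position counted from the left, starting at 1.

The final syllable (5, ma) is extrametrical; the stress domain is syllables 1–4.
Weights: 1 saf H, 2 ne: L, 3 fli L, 4 gid H.
Heavy syllables in the domain: 1, 4. The leftmost is syllable 1 (saf).
Primary stress: syllable 1 → ˈsaf.ne:.fli.gid.ma.

1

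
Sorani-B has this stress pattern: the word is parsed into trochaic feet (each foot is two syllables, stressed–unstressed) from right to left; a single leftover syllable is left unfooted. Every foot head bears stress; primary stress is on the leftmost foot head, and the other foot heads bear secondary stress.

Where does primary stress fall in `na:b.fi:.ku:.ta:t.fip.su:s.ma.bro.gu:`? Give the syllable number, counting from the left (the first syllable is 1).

2

Parse right to left into trochaic (ˈσσ) feet: na:b (ˈfi:.ku:) (ˈta:t.fip) (ˈsu:s.ma) (ˈbro.gu:). Syllable 1 is left unfooted.
Foot heads (stressed positions): 2, 4, 6, 8.
End Rule Leftmost: primary stress on the leftmost head = syllable 2.
Primary stress: syllable 2 → na:b.ˈfi:.ku:.ta:t.fip.su:s.ma.bro.gu:.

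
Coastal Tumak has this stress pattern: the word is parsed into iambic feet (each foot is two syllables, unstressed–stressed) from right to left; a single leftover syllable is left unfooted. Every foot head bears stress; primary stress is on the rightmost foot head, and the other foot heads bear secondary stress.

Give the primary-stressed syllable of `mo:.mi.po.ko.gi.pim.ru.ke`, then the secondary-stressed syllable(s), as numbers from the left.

primary 8, secondary 2, 4, 6

Parse right to left into iambic (σˈσ) feet: (mo:.ˈmi) (po.ˈko) (gi.ˈpim) (ru.ˈke).
Foot heads (stressed positions): 2, 4, 6, 8.
End Rule Rightmost: primary stress on the rightmost head = syllable 8.
Secondary stress on 2, 4, 6: mo:.ˌmi.po.ˌko.gi.ˌpim.ru.ˈke.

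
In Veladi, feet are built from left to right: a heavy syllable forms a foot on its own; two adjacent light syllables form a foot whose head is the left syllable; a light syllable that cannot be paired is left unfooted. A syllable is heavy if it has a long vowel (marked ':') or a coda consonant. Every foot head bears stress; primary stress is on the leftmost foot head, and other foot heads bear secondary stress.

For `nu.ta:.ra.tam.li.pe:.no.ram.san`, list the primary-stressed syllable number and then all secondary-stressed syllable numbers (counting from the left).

Weights: 1 nu L, 2 ta: H, 3 ra L, 4 tam H, 5 li L, 6 pe: H, 7 no L, 8 ram H, 9 san H.
Parse left to right (heavy = foot alone; LL = one foot; stranded L unfooted): nu (ˈta:) ra (ˈtam) li (ˈpe:) no (ˈram) (ˈsan).
Foot heads: 2, 4, 6, 8, 9.
Primary stress on the leftmost head = syllable 2.
Secondary stress on 4, 6, 8, 9: nu.ˈta:.ra.ˌtam.li.ˌpe:.no.ˌram.ˌsan.

primary 2, secondary 4, 6, 8, 9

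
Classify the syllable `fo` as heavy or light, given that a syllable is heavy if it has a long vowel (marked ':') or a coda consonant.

`fo`: short vowel, open (no coda). Short vowel, open → light.

light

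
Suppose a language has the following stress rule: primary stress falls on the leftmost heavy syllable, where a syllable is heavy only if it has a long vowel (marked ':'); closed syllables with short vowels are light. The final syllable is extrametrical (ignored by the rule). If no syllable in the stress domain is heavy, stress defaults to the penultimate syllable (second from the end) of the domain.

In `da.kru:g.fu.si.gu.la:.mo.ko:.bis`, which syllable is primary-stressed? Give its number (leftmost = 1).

The final syllable (9, bis) is extrametrical; the stress domain is syllables 1–8.
Weights: 1 da L, 2 kru:g H, 3 fu L, 4 si L, 5 gu L, 6 la: H, 7 mo L, 8 ko: H.
Heavy syllables in the domain: 2, 6, 8. The leftmost is syllable 2 (kru:g).
Primary stress: syllable 2 → da.ˈkru:g.fu.si.gu.la:.mo.ko:.bis.

2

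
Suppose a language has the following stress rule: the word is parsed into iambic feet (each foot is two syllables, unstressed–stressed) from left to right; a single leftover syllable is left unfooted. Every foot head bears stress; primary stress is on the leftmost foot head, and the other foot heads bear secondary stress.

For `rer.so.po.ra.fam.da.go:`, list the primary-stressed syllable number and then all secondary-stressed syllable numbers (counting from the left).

Parse left to right into iambic (σˈσ) feet: (rer.ˈso) (po.ˈra) (fam.ˈda) go:. Syllable 7 is left unfooted.
Foot heads (stressed positions): 2, 4, 6.
End Rule Leftmost: primary stress on the leftmost head = syllable 2.
Secondary stress on 4, 6: rer.ˈso.po.ˌra.fam.ˌda.go:.

primary 2, secondary 4, 6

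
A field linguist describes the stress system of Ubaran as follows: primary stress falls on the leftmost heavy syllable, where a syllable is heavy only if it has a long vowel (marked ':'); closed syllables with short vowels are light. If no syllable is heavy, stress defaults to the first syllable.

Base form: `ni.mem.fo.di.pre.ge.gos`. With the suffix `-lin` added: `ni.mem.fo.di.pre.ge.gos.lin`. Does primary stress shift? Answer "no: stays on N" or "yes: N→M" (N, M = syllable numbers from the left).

no: stays on 1

Base `ni.mem.fo.di.pre.ge.gos` (7 syllables):
  Weights: 1 ni L, 2 mem L, 3 fo L, 4 di L, 5 pre L, 6 ge L, 7 gos L.
  No heavy syllable in the domain; default to the first syllable = syllable 1.
  → primary stress on syllable 1.
Suffixed `ni.mem.fo.di.pre.ge.gos.lin` (8 syllables):
  Weights: 1 ni L, 2 mem L, 3 fo L, 4 di L, 5 pre L, 6 ge L, 7 gos L, 8 lin L.
  No heavy syllable in the domain; default to the first syllable = syllable 1.
  → primary stress on syllable 1.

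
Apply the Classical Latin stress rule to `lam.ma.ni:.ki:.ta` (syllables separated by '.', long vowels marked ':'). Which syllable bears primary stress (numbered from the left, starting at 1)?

Classical Latin: stress the penult if heavy (long vowel or closed), else the antepenult.
Weights: 3 ni: H, 4 ki: H, 5 ta L.
The penult (syllable 4, ki:) is heavy, so it takes stress.
Stress on syllable 4: lam.ma.ni:.ˈki:.ta.

4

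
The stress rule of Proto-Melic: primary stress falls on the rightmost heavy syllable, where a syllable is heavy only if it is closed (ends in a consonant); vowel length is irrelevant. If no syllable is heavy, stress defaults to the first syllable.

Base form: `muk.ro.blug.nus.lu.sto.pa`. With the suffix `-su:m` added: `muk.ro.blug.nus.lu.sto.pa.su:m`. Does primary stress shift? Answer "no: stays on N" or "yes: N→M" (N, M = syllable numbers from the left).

yes: 4→8

Base `muk.ro.blug.nus.lu.sto.pa` (7 syllables):
  Weights: 1 muk H, 2 ro L, 3 blug H, 4 nus H, 5 lu L, 6 sto L, 7 pa L.
  Heavy syllables in the domain: 1, 3, 4. The rightmost is syllable 4 (nus).
  → primary stress on syllable 4.
Suffixed `muk.ro.blug.nus.lu.sto.pa.su:m` (8 syllables):
  Weights: 1 muk H, 2 ro L, 3 blug H, 4 nus H, 5 lu L, 6 sto L, 7 pa L, 8 su:m H.
  Heavy syllables in the domain: 1, 3, 4, 8. The rightmost is syllable 8 (su:m).
  → primary stress on syllable 8.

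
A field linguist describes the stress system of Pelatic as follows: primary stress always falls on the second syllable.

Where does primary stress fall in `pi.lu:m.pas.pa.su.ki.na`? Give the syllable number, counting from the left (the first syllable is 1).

2

The word has 7 syllables; the second syllable is syllable 2 (lu:m).
Primary stress: syllable 2 → pi.ˈlu:m.pas.pa.su.ki.na.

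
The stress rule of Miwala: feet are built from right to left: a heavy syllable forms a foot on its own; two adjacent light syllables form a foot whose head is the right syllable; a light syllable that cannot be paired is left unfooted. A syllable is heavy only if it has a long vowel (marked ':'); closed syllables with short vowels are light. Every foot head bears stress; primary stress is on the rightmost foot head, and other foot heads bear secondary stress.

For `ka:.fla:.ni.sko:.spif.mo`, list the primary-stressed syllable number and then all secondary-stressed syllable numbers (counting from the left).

primary 6, secondary 1, 2, 4

Weights: 1 ka: H, 2 fla: H, 3 ni L, 4 sko: H, 5 spif L, 6 mo L.
Parse right to left (heavy = foot alone; LL = one foot; stranded L unfooted): (ˈka:) (ˈfla:) ni (ˈsko:) (spif.ˈmo).
Foot heads: 1, 2, 4, 6.
Primary stress on the rightmost head = syllable 6.
Secondary stress on 1, 2, 4: ˌka:.ˌfla:.ni.ˌsko:.spif.ˈmo.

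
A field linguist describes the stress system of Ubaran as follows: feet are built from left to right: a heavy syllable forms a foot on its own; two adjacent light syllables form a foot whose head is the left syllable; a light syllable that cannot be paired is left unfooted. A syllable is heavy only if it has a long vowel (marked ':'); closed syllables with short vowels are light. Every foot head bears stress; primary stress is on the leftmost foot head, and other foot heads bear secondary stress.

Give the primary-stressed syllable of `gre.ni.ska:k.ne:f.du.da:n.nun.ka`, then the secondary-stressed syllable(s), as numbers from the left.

Weights: 1 gre L, 2 ni L, 3 ska:k H, 4 ne:f H, 5 du L, 6 da:n H, 7 nun L, 8 ka L.
Parse left to right (heavy = foot alone; LL = one foot; stranded L unfooted): (ˈgre.ni) (ˈska:k) (ˈne:f) du (ˈda:n) (ˈnun.ka).
Foot heads: 1, 3, 4, 6, 7.
Primary stress on the leftmost head = syllable 1.
Secondary stress on 3, 4, 6, 7: ˈgre.ni.ˌska:k.ˌne:f.du.ˌda:n.ˌnun.ka.

primary 1, secondary 3, 4, 6, 7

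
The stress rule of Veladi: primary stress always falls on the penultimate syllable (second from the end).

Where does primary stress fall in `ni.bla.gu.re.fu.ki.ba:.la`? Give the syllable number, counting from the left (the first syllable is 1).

7

The word has 8 syllables; the penultimate syllable (second from the end) is syllable 7 (ba:).
Primary stress: syllable 7 → ni.bla.gu.re.fu.ki.ˈba:.la.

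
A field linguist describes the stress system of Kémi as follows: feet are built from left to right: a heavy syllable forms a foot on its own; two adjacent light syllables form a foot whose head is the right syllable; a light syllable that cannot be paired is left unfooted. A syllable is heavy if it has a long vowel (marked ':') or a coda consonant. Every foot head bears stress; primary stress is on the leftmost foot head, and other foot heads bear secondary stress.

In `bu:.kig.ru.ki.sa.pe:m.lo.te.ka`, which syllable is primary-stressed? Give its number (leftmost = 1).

1

Weights: 1 bu: H, 2 kig H, 3 ru L, 4 ki L, 5 sa L, 6 pe:m H, 7 lo L, 8 te L, 9 ka L.
Parse left to right (heavy = foot alone; LL = one foot; stranded L unfooted): (ˈbu:) (ˈkig) (ru.ˈki) sa (ˈpe:m) (lo.ˈte) ka.
Foot heads: 1, 2, 4, 6, 8.
Primary stress on the leftmost head = syllable 1.
Primary stress: syllable 1 → ˈbu:.kig.ru.ki.sa.pe:m.lo.te.ka.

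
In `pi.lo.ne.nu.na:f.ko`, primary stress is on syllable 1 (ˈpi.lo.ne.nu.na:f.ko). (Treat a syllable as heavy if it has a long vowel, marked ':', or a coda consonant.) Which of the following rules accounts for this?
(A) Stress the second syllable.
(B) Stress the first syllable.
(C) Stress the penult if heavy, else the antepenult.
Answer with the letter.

Rule A → syllable 2 (observed: 1).
Rule B → syllable 1 ✓.
Rule C → syllable 5 (observed: 1).

B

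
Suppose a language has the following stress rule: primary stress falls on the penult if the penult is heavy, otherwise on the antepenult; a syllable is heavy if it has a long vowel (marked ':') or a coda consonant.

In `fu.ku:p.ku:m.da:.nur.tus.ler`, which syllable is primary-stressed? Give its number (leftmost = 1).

Weights: 5 nur H, 6 tus H, 7 ler H.
The penult (syllable 6, tus) is heavy, so it takes stress.
Primary stress: syllable 6 → fu.ku:p.ku:m.da:.nur.ˈtus.ler.

6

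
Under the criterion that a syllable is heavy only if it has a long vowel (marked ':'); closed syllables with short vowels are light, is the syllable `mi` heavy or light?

`mi`: short vowel, open (no coda). Short vowel → light.

light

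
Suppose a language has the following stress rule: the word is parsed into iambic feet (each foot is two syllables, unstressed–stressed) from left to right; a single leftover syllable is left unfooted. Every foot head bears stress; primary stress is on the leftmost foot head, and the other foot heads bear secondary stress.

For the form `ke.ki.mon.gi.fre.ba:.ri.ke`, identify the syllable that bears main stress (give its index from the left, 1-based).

2

Parse left to right into iambic (σˈσ) feet: (ke.ˈki) (mon.ˈgi) (fre.ˈba:) (ri.ˈke).
Foot heads (stressed positions): 2, 4, 6, 8.
End Rule Leftmost: primary stress on the leftmost head = syllable 2.
Primary stress: syllable 2 → ke.ˈki.mon.gi.fre.ba:.ri.ke.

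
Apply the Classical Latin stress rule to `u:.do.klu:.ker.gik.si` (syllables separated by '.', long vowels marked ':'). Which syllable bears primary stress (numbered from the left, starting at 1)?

Classical Latin: stress the penult if heavy (long vowel or closed), else the antepenult.
Weights: 4 ker H, 5 gik H, 6 si L.
The penult (syllable 5, gik) is heavy, so it takes stress.
Stress on syllable 5: u:.do.klu:.ker.ˈgik.si.

5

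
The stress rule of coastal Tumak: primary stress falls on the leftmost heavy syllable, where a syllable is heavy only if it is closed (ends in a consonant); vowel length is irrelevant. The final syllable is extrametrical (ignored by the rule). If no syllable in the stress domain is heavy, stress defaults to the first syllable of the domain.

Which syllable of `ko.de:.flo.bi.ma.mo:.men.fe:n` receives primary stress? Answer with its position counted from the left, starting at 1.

7

The final syllable (8, fe:n) is extrametrical; the stress domain is syllables 1–7.
Weights: 1 ko L, 2 de: L, 3 flo L, 4 bi L, 5 ma L, 6 mo: L, 7 men H.
Heavy syllables in the domain: 7. The leftmost is syllable 7 (men).
Primary stress: syllable 7 → ko.de:.flo.bi.ma.mo:.ˈmen.fe:n.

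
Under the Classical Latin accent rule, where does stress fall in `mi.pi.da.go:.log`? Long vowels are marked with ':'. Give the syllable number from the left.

Classical Latin: stress the penult if heavy (long vowel or closed), else the antepenult.
Weights: 3 da L, 4 go: H, 5 log H.
The penult (syllable 4, go:) is heavy, so it takes stress.
Stress on syllable 4: mi.pi.da.ˈgo:.log.

4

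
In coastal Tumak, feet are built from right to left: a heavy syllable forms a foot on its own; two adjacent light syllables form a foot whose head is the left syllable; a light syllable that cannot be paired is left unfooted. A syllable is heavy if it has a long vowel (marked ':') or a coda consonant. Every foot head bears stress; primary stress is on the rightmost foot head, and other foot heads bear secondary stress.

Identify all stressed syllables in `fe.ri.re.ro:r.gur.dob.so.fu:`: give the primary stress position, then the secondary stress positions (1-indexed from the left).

primary 8, secondary 2, 4, 5, 6

Weights: 1 fe L, 2 ri L, 3 re L, 4 ro:r H, 5 gur H, 6 dob H, 7 so L, 8 fu: H.
Parse right to left (heavy = foot alone; LL = one foot; stranded L unfooted): fe (ˈri.re) (ˈro:r) (ˈgur) (ˈdob) so (ˈfu:).
Foot heads: 2, 4, 5, 6, 8.
Primary stress on the rightmost head = syllable 8.
Secondary stress on 2, 4, 5, 6: fe.ˌri.re.ˌro:r.ˌgur.ˌdob.so.ˈfu:.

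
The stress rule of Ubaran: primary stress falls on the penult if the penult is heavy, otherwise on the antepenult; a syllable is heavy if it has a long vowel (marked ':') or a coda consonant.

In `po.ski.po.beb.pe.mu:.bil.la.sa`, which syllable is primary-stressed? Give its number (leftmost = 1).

7

Weights: 7 bil H, 8 la L, 9 sa L.
The penult (syllable 8, la) is light, so stress falls on the antepenult (syllable 7, bil).
Primary stress: syllable 7 → po.ski.po.beb.pe.mu:.ˈbil.la.sa.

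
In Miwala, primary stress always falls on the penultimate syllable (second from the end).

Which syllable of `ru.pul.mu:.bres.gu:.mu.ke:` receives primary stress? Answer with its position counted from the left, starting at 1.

6

The word has 7 syllables; the penultimate syllable (second from the end) is syllable 6 (mu).
Primary stress: syllable 6 → ru.pul.mu:.bres.gu:.ˈmu.ke:.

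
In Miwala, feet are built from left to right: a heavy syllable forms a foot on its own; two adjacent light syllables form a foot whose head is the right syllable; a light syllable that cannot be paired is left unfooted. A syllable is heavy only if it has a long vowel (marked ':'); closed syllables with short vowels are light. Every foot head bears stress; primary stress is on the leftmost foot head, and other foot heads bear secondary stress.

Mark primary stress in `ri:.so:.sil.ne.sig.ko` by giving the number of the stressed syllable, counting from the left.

Weights: 1 ri: H, 2 so: H, 3 sil L, 4 ne L, 5 sig L, 6 ko L.
Parse left to right (heavy = foot alone; LL = one foot; stranded L unfooted): (ˈri:) (ˈso:) (sil.ˈne) (sig.ˈko).
Foot heads: 1, 2, 4, 6.
Primary stress on the leftmost head = syllable 1.
Primary stress: syllable 1 → ˈri:.so:.sil.ne.sig.ko.

1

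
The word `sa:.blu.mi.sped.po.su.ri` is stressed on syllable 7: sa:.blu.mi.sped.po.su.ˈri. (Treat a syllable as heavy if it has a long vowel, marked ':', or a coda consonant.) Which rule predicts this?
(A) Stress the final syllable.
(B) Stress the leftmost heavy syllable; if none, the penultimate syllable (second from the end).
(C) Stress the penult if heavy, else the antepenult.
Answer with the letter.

Rule A → syllable 7 ✓.
Rule B → syllable 1 (observed: 7).
Rule C → syllable 5 (observed: 7).

A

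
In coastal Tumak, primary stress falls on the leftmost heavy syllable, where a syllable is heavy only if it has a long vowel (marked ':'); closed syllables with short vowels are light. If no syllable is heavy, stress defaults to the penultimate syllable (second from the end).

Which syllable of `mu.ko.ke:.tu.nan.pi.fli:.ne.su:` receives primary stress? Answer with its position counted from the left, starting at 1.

3

Weights: 1 mu L, 2 ko L, 3 ke: H, 4 tu L, 5 nan L, 6 pi L, 7 fli: H, 8 ne L, 9 su: H.
Heavy syllables in the domain: 3, 7, 9. The leftmost is syllable 3 (ke:).
Primary stress: syllable 3 → mu.ko.ˈke:.tu.nan.pi.fli:.ne.su:.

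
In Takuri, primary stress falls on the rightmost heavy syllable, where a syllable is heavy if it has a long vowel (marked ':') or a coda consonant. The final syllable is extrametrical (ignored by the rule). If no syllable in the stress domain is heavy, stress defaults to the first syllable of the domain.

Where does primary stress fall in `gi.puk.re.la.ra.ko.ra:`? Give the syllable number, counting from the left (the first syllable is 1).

The final syllable (7, ra:) is extrametrical; the stress domain is syllables 1–6.
Weights: 1 gi L, 2 puk H, 3 re L, 4 la L, 5 ra L, 6 ko L.
Heavy syllables in the domain: 2. The rightmost is syllable 2 (puk).
Primary stress: syllable 2 → gi.ˈpuk.re.la.ra.ko.ra:.

2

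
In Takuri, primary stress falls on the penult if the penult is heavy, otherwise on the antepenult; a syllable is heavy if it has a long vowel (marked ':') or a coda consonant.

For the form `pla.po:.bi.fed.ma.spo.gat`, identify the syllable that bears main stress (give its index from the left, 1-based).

5

Weights: 5 ma L, 6 spo L, 7 gat H.
The penult (syllable 6, spo) is light, so stress falls on the antepenult (syllable 5, ma).
Primary stress: syllable 5 → pla.po:.bi.fed.ˈma.spo.gat.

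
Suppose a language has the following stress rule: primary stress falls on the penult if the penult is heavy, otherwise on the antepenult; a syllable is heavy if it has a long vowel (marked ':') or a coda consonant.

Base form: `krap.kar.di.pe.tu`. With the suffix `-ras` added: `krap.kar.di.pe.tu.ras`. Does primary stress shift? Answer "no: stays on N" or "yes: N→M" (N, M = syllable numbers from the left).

Base `krap.kar.di.pe.tu` (5 syllables):
  Weights: 3 di L, 4 pe L, 5 tu L.
  The penult (syllable 4, pe) is light, so stress falls on the antepenult (syllable 3, di).
  → primary stress on syllable 3.
Suffixed `krap.kar.di.pe.tu.ras` (6 syllables):
  Weights: 4 pe L, 5 tu L, 6 ras H.
  The penult (syllable 5, tu) is light, so stress falls on the antepenult (syllable 4, pe).
  → primary stress on syllable 4.

yes: 3→4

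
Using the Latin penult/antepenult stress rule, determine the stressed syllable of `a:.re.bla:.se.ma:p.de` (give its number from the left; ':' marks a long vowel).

Classical Latin: stress the penult if heavy (long vowel or closed), else the antepenult.
Weights: 4 se L, 5 ma:p H, 6 de L.
The penult (syllable 5, ma:p) is heavy, so it takes stress.
Stress on syllable 5: a:.re.bla:.se.ˈma:p.de.

5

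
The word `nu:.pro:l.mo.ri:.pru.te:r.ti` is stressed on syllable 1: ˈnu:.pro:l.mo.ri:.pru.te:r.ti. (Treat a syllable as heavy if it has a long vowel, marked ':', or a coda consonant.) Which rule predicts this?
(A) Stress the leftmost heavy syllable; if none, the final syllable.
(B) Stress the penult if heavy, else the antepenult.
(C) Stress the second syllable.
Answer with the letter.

Rule A → syllable 1 ✓.
Rule B → syllable 6 (observed: 1).
Rule C → syllable 2 (observed: 1).

A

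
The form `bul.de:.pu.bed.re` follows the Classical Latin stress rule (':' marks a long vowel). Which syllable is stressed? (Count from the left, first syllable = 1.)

4

Classical Latin: stress the penult if heavy (long vowel or closed), else the antepenult.
Weights: 3 pu L, 4 bed H, 5 re L.
The penult (syllable 4, bed) is heavy, so it takes stress.
Stress on syllable 4: bul.de:.pu.ˈbed.re.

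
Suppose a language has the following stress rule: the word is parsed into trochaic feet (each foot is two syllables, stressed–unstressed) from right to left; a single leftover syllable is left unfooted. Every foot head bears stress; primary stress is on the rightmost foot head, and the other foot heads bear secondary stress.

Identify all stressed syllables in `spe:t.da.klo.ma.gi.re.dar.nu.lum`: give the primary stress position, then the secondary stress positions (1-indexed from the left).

Parse right to left into trochaic (ˈσσ) feet: spe:t (ˈda.klo) (ˈma.gi) (ˈre.dar) (ˈnu.lum). Syllable 1 is left unfooted.
Foot heads (stressed positions): 2, 4, 6, 8.
End Rule Rightmost: primary stress on the rightmost head = syllable 8.
Secondary stress on 2, 4, 6: spe:t.ˌda.klo.ˌma.gi.ˌre.dar.ˈnu.lum.

primary 8, secondary 2, 4, 6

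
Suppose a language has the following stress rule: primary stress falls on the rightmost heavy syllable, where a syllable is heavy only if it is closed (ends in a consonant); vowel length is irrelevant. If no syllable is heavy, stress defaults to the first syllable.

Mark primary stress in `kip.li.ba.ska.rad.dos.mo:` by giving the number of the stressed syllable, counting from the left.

Weights: 1 kip H, 2 li L, 3 ba L, 4 ska L, 5 rad H, 6 dos H, 7 mo: L.
Heavy syllables in the domain: 1, 5, 6. The rightmost is syllable 6 (dos).
Primary stress: syllable 6 → kip.li.ba.ska.rad.ˈdos.mo:.

6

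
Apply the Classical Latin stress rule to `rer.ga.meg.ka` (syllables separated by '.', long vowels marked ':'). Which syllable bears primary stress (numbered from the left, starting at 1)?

Classical Latin: stress the penult if heavy (long vowel or closed), else the antepenult.
Weights: 2 ga L, 3 meg H, 4 ka L.
The penult (syllable 3, meg) is heavy, so it takes stress.
Stress on syllable 3: rer.ga.ˈmeg.ka.

3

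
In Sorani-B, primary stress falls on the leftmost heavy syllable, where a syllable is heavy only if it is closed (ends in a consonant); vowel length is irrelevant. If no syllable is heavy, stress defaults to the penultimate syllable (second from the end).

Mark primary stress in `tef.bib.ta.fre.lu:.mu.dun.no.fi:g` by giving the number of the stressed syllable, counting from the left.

1

Weights: 1 tef H, 2 bib H, 3 ta L, 4 fre L, 5 lu: L, 6 mu L, 7 dun H, 8 no L, 9 fi:g H.
Heavy syllables in the domain: 1, 2, 7, 9. The leftmost is syllable 1 (tef).
Primary stress: syllable 1 → ˈtef.bib.ta.fre.lu:.mu.dun.no.fi:g.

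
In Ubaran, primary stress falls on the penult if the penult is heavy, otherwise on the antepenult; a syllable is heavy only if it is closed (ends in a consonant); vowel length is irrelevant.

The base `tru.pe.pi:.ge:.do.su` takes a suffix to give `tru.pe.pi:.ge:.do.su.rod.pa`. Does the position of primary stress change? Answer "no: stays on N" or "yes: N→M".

Base `tru.pe.pi:.ge:.do.su` (6 syllables):
  Weights: 4 ge: L, 5 do L, 6 su L.
  The penult (syllable 5, do) is light, so stress falls on the antepenult (syllable 4, ge:).
  → primary stress on syllable 4.
Suffixed `tru.pe.pi:.ge:.do.su.rod.pa` (8 syllables):
  Weights: 6 su L, 7 rod H, 8 pa L.
  The penult (syllable 7, rod) is heavy, so it takes stress.
  → primary stress on syllable 7.

yes: 4→7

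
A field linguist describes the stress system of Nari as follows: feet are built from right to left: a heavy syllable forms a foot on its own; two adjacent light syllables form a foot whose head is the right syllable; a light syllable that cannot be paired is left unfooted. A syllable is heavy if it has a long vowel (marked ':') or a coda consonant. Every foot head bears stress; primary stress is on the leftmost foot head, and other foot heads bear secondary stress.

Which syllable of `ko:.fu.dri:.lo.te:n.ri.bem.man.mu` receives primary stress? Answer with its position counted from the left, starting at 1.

Weights: 1 ko: H, 2 fu L, 3 dri: H, 4 lo L, 5 te:n H, 6 ri L, 7 bem H, 8 man H, 9 mu L.
Parse right to left (heavy = foot alone; LL = one foot; stranded L unfooted): (ˈko:) fu (ˈdri:) lo (ˈte:n) ri (ˈbem) (ˈman) mu.
Foot heads: 1, 3, 5, 7, 8.
Primary stress on the leftmost head = syllable 1.
Primary stress: syllable 1 → ˈko:.fu.dri:.lo.te:n.ri.bem.man.mu.

1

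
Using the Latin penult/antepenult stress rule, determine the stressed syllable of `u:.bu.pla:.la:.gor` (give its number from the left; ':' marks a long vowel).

4

Classical Latin: stress the penult if heavy (long vowel or closed), else the antepenult.
Weights: 3 pla: H, 4 la: H, 5 gor H.
The penult (syllable 4, la:) is heavy, so it takes stress.
Stress on syllable 4: u:.bu.pla:.ˈla:.gor.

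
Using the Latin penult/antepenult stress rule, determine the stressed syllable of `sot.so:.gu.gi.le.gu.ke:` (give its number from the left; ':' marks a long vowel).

Classical Latin: stress the penult if heavy (long vowel or closed), else the antepenult.
Weights: 5 le L, 6 gu L, 7 ke: H.
The penult (syllable 6, gu) is light, so stress falls on the antepenult (syllable 5, le).
Stress on syllable 5: sot.so:.gu.gi.ˈle.gu.ke:.

5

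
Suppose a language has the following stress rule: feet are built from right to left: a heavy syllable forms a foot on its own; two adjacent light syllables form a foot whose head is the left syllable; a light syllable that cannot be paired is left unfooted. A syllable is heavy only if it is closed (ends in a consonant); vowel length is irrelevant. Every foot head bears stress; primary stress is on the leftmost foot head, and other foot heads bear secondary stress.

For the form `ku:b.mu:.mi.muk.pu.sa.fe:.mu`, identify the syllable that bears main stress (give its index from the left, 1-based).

Weights: 1 ku:b H, 2 mu: L, 3 mi L, 4 muk H, 5 pu L, 6 sa L, 7 fe: L, 8 mu L.
Parse right to left (heavy = foot alone; LL = one foot; stranded L unfooted): (ˈku:b) (ˈmu:.mi) (ˈmuk) (ˈpu.sa) (ˈfe:.mu).
Foot heads: 1, 2, 4, 5, 7.
Primary stress on the leftmost head = syllable 1.
Primary stress: syllable 1 → ˈku:b.mu:.mi.muk.pu.sa.fe:.mu.

1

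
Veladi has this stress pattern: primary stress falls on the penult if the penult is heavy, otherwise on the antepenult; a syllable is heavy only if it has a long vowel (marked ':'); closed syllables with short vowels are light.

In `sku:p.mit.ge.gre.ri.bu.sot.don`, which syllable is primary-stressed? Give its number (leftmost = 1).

6

Weights: 6 bu L, 7 sot L, 8 don L.
The penult (syllable 7, sot) is light, so stress falls on the antepenult (syllable 6, bu).
Primary stress: syllable 6 → sku:p.mit.ge.gre.ri.ˈbu.sot.don.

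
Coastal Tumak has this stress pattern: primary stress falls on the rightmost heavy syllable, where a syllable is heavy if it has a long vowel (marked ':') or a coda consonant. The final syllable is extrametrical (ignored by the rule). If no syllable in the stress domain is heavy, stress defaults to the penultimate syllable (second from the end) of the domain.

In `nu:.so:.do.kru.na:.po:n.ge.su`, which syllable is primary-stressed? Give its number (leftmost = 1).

The final syllable (8, su) is extrametrical; the stress domain is syllables 1–7.
Weights: 1 nu: H, 2 so: H, 3 do L, 4 kru L, 5 na: H, 6 po:n H, 7 ge L.
Heavy syllables in the domain: 1, 2, 5, 6. The rightmost is syllable 6 (po:n).
Primary stress: syllable 6 → nu:.so:.do.kru.na:.ˈpo:n.ge.su.

6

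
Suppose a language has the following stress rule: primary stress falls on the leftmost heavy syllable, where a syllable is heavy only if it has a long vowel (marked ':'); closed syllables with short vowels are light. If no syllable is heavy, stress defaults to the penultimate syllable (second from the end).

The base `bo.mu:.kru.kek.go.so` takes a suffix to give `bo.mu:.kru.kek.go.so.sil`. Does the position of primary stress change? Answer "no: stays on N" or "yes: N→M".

no: stays on 2

Base `bo.mu:.kru.kek.go.so` (6 syllables):
  Weights: 1 bo L, 2 mu: H, 3 kru L, 4 kek L, 5 go L, 6 so L.
  Heavy syllables in the domain: 2. The leftmost is syllable 2 (mu:).
  → primary stress on syllable 2.
Suffixed `bo.mu:.kru.kek.go.so.sil` (7 syllables):
  Weights: 1 bo L, 2 mu: H, 3 kru L, 4 kek L, 5 go L, 6 so L, 7 sil L.
  Heavy syllables in the domain: 2. The leftmost is syllable 2 (mu:).
  → primary stress on syllable 2.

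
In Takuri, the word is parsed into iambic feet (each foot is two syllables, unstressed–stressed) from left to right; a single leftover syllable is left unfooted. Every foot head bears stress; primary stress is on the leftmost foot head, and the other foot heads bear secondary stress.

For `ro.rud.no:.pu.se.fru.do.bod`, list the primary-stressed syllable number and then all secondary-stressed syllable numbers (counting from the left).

primary 2, secondary 4, 6, 8

Parse left to right into iambic (σˈσ) feet: (ro.ˈrud) (no:.ˈpu) (se.ˈfru) (do.ˈbod).
Foot heads (stressed positions): 2, 4, 6, 8.
End Rule Leftmost: primary stress on the leftmost head = syllable 2.
Secondary stress on 4, 6, 8: ro.ˈrud.no:.ˌpu.se.ˌfru.do.ˌbod.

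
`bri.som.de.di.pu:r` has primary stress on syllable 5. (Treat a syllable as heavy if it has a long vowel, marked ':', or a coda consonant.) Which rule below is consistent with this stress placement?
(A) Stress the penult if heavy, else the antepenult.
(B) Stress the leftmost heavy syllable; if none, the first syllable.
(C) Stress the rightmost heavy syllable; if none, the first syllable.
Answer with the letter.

Rule A → syllable 3 (observed: 5).
Rule B → syllable 2 (observed: 5).
Rule C → syllable 5 ✓.

C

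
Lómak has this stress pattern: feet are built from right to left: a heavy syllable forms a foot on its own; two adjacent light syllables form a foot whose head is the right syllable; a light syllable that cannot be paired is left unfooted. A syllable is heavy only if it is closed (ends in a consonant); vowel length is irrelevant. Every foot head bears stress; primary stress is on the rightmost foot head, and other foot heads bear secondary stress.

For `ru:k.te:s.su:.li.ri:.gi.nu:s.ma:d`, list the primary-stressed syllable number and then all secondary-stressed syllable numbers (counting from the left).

Weights: 1 ru:k H, 2 te:s H, 3 su: L, 4 li L, 5 ri: L, 6 gi L, 7 nu:s H, 8 ma:d H.
Parse right to left (heavy = foot alone; LL = one foot; stranded L unfooted): (ˈru:k) (ˈte:s) (su:.ˈli) (ri:.ˈgi) (ˈnu:s) (ˈma:d).
Foot heads: 1, 2, 4, 6, 7, 8.
Primary stress on the rightmost head = syllable 8.
Secondary stress on 1, 2, 4, 6, 7: ˌru:k.ˌte:s.su:.ˌli.ri:.ˌgi.ˌnu:s.ˈma:d.

primary 8, secondary 1, 2, 4, 6, 7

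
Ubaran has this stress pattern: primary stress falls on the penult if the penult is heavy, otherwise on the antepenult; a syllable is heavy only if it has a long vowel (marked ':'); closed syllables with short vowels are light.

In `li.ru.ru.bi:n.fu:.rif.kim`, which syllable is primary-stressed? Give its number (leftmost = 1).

Weights: 5 fu: H, 6 rif L, 7 kim L.
The penult (syllable 6, rif) is light, so stress falls on the antepenult (syllable 5, fu:).
Primary stress: syllable 5 → li.ru.ru.bi:n.ˈfu:.rif.kim.

5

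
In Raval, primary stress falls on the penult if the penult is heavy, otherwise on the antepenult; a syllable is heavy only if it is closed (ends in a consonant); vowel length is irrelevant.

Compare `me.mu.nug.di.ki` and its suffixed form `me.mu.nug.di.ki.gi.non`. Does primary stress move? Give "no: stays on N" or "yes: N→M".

Base `me.mu.nug.di.ki` (5 syllables):
  Weights: 3 nug H, 4 di L, 5 ki L.
  The penult (syllable 4, di) is light, so stress falls on the antepenult (syllable 3, nug).
  → primary stress on syllable 3.
Suffixed `me.mu.nug.di.ki.gi.non` (7 syllables):
  Weights: 5 ki L, 6 gi L, 7 non H.
  The penult (syllable 6, gi) is light, so stress falls on the antepenult (syllable 5, ki).
  → primary stress on syllable 5.

yes: 3→5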